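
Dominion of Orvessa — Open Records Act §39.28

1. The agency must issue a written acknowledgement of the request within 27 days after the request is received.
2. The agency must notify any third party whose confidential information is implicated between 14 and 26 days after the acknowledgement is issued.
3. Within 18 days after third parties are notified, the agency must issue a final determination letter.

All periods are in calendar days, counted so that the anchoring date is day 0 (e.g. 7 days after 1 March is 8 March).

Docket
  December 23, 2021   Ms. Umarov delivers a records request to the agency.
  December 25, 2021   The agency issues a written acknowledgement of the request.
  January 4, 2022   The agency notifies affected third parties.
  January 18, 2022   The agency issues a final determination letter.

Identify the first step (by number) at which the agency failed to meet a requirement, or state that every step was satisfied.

Step 1: 27 days after December 23, 2021 (when the request is received) is January 19, 2022; done December 25, 2021 — timely.
Step 2: the window is 14–26 days after December 25, 2021 (when the acknowledgement is issued), so January 8, 2022 through January 20, 2022; January 4, 2022 is 4 days too early.
The analysis stops there.

Step 2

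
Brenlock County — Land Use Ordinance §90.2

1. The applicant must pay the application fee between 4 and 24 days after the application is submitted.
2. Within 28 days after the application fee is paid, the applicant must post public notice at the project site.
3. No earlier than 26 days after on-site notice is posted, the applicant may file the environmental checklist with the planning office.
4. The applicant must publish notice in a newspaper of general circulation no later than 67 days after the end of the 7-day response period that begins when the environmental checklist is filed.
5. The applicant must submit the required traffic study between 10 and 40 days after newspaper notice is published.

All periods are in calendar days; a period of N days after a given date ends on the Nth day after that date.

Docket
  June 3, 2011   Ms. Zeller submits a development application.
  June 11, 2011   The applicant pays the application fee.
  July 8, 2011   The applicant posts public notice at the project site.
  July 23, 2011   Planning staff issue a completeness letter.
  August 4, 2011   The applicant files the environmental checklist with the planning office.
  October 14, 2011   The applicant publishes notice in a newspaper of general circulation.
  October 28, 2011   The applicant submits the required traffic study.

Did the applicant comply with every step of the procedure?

Step 1 — 4 and 24 days from June 3, 2011 (when the application is submitted) are June 7, 2011 and June 27, 2011 respectively; done June 11, 2011, which is between those dates.
Step 2 — counting 28 days from June 11, 2011 (when the application fee is paid) gives a deadline of July 9, 2011; done July 8, 2011 — timely.
Step 3 — must wait 26 days from July 8, 2011 (when on-site notice is posted), so not before August 3, 2011; done August 4, 2011 — permitted.
Step 4 — counting 67 days from August 11, 2011 (end of the 7-day response period, which began when the environmental checklist is filed on August 4, 2011) gives a deadline of October 17, 2011; October 14, 2011 is within that limit.
Step 5 — 10 and 40 days from October 14, 2011 (when newspaper notice is published) are October 24, 2011 and November 23, 2011 respectively; done October 28, 2011, which is between those dates.

Yes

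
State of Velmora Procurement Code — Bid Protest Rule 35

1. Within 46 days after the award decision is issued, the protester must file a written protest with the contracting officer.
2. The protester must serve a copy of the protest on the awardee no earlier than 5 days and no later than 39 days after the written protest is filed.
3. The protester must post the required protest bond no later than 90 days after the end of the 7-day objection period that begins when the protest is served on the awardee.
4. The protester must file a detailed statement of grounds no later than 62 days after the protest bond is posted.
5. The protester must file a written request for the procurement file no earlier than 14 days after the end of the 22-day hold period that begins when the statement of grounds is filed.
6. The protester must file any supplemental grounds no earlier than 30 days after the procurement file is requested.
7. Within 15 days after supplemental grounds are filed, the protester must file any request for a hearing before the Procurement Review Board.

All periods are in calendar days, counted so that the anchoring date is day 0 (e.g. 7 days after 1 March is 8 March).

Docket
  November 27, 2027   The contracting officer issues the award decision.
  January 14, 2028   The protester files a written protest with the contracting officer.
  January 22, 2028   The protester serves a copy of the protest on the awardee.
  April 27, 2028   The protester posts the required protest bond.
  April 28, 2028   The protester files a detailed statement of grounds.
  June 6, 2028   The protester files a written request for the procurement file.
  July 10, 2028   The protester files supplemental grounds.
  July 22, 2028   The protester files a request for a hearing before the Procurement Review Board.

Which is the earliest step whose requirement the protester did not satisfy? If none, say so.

Step 1

Step 1 — counting 46 days from November 27, 2027 (when the award decision is issued) gives a deadline of January 12, 2028; done January 14, 2028 — 2 days late.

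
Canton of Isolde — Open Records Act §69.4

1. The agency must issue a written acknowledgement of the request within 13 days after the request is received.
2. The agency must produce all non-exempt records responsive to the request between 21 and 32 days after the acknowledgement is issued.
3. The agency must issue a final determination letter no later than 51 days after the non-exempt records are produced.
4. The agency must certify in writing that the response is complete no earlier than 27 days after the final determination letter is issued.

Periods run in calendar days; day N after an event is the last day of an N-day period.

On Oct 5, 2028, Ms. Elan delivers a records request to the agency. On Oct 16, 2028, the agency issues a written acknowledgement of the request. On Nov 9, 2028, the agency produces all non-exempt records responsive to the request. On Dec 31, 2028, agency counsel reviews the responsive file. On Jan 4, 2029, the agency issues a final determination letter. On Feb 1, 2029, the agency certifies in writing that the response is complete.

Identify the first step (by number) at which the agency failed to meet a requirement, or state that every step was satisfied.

Step 3

Step 1 — counting 13 days from Oct 5, 2028 (when the request is received) gives a deadline of Oct 18, 2028; Oct 16, 2028 is within that limit.
Step 2 — 21 and 32 days from Oct 16, 2028 (when the acknowledgement is issued) are Nov 6, 2028 and Nov 17, 2028 respectively; done Nov 9, 2028, which is between those dates.
Step 3 — counting 51 days from Nov 9, 2028 (when the non-exempt records are produced) gives a deadline of Dec 30, 2028; Jan 4, 2029 misses that deadline by 5 days.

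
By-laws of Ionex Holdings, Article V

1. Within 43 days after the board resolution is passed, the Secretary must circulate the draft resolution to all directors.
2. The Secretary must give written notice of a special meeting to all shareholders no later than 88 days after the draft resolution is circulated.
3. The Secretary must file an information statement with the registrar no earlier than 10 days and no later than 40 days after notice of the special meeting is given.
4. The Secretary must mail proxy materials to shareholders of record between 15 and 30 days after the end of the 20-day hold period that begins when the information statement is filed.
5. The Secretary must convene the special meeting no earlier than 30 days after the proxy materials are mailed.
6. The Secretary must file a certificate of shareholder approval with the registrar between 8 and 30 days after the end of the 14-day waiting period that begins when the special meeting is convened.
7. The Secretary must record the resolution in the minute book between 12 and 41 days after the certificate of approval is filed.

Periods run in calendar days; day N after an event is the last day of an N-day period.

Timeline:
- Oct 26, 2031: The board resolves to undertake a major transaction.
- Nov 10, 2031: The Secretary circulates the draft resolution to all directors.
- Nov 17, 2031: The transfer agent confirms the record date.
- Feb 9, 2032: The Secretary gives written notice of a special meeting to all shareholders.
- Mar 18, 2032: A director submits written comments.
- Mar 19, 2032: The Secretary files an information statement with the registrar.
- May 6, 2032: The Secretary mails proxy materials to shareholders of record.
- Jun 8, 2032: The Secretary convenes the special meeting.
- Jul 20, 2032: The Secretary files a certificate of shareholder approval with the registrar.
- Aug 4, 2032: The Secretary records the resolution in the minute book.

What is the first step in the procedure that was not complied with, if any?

Step 2

(1) due by Oct 26, 2031 + 43 days = Dec 8, 2031; Nov 10, 2031 is within that limit.
(2) due by Nov 10, 2031 + 88 days = Feb 6, 2032; Feb 9, 2032 misses that deadline by 3 days.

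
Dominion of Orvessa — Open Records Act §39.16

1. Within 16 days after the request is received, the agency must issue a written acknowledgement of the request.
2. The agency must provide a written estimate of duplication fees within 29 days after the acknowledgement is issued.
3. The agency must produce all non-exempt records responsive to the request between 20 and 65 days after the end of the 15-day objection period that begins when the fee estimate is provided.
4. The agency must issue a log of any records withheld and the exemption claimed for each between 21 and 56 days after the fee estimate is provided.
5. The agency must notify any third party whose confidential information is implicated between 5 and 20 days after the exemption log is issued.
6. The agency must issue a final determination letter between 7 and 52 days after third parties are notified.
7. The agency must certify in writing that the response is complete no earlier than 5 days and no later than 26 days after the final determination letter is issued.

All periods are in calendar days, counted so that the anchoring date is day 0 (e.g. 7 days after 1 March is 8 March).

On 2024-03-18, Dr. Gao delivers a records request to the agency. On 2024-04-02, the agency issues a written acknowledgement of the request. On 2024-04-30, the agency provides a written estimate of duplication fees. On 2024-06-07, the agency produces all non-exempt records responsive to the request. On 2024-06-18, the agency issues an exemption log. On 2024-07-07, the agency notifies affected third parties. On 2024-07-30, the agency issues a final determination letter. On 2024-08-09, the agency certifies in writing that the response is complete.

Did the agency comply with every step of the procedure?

Yes

Step 1: 16 days after 2024-03-18 (when the request is received) is 2024-04-03; 2024-04-02 is within that limit.
Step 2: 29 days after 2024-04-02 (when the acknowledgement is issued) is 2024-05-01; completed 2024-04-30, before the deadline.
Step 3: the window is 20–65 days after 2024-05-15 (end of the 15-day objection period, which began when the fee estimate is provided on 2024-04-30), so 2024-06-04 through 2024-07-19; done 2024-06-07, which is between those dates.
Step 4: the window is 21–56 days after 2024-04-30 (when the fee estimate is provided), so 2024-05-21 through 2024-06-25; done 2024-06-18 — within the window.
Step 5: the window is 5–20 days after 2024-06-18 (when the exemption log is issued), so 2024-06-23 through 2024-07-08; done 2024-07-07 — within the window.
Step 6: the window is 7–52 days after 2024-07-07 (when third parties are notified), so 2024-07-14 through 2024-08-28; 2024-07-30 falls inside that range.
Step 7: the window is 5–26 days after 2024-07-30 (when the final determination letter is issued), so 2024-08-04 through 2024-08-25; done 2024-08-09 — within the window.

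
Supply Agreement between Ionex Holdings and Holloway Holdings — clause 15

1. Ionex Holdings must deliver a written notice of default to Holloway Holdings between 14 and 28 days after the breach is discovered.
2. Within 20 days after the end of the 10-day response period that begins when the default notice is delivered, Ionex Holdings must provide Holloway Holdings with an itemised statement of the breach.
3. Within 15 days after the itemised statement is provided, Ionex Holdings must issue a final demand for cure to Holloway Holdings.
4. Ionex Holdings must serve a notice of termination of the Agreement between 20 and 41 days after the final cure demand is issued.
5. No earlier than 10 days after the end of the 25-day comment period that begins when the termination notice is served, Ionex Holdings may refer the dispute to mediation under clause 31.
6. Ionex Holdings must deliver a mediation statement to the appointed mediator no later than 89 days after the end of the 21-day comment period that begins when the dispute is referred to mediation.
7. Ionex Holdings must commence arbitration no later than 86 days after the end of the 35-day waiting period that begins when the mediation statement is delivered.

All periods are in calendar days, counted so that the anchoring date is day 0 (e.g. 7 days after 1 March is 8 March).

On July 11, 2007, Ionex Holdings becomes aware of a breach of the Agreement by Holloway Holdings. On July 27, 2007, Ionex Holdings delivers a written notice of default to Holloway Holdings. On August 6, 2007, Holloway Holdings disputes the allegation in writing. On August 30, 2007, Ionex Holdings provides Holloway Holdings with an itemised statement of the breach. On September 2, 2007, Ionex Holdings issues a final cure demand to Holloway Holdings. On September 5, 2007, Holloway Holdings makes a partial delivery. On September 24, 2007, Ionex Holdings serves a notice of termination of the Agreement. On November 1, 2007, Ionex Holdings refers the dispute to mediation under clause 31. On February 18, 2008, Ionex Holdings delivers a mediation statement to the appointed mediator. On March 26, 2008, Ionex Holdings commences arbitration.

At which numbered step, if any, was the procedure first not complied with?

(1) the permitted window runs from July 11, 2007 + 14 = July 25, 2007 to July 11, 2007 + 28 = August 8, 2007; July 27, 2007 falls inside that range.
(2) due by August 6, 2007 + 20 days = August 26, 2007; not done until August 30, 2007, 4 days after the deadline.

Step 2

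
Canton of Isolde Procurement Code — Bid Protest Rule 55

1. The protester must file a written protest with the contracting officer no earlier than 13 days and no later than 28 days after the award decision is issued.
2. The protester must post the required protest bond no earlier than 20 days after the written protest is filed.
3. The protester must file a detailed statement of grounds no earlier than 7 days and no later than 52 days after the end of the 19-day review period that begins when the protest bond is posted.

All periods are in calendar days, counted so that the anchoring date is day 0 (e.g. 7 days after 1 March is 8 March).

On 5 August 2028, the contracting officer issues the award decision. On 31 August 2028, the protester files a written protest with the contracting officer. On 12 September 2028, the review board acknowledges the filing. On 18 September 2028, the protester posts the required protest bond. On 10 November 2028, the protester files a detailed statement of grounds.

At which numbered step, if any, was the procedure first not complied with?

Step 2

Step 1: the window is 13–28 days after 5 August 2028 (when the award decision is issued), so 18 August 2028 through 2 September 2028; done 31 August 2028 — within the window.
Step 2: the earliest permitted date is 20 days after 31 August 2028 (when the written protest is filed), i.e. 20 September 2028; done 18 September 2028 — 2 days too early.
Later steps need not be reached.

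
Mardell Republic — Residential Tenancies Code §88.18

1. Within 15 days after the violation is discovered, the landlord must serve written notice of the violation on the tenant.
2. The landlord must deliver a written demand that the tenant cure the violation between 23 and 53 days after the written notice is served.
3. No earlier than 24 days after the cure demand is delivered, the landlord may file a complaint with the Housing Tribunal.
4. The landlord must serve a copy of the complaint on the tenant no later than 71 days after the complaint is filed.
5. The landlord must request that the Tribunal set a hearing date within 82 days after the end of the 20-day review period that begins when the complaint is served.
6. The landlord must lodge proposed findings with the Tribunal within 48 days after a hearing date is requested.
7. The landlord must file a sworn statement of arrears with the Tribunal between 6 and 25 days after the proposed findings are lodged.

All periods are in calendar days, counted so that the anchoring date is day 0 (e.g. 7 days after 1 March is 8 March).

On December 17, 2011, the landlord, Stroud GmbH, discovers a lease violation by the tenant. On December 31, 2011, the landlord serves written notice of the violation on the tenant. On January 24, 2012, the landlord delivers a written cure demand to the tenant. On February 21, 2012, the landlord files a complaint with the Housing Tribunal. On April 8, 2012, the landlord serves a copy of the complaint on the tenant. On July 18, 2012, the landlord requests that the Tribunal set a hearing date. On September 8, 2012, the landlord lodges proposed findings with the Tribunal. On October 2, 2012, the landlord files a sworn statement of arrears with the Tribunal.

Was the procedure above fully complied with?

Step 1 — counting 15 days from December 17, 2011 (when the violation is discovered) gives a deadline of January 1, 2012; done December 31, 2011 — timely.
Step 2 — 23 and 53 days from December 31, 2011 (when the written notice is served) are January 23, 2012 and February 22, 2012 respectively; done January 24, 2012, which is between those dates.
Step 3 — must wait 24 days from January 24, 2012 (when the cure demand is delivered), so not before February 17, 2012; done February 21, 2012 — permitted.
Step 4 — counting 71 days from February 21, 2012 (when the complaint is filed) gives a deadline of May 2, 2012; completed April 8, 2012, before the deadline.
Step 5 — counting 82 days from April 28, 2012 (end of the 20-day review period, which began when the complaint is served on April 8, 2012) gives a deadline of July 19, 2012; done July 18, 2012 — timely.
Step 6 — counting 48 days from July 18, 2012 (when a hearing date is requested) gives a deadline of September 4, 2012; done September 8, 2012 — 4 days late.
Later steps need not be reached.

No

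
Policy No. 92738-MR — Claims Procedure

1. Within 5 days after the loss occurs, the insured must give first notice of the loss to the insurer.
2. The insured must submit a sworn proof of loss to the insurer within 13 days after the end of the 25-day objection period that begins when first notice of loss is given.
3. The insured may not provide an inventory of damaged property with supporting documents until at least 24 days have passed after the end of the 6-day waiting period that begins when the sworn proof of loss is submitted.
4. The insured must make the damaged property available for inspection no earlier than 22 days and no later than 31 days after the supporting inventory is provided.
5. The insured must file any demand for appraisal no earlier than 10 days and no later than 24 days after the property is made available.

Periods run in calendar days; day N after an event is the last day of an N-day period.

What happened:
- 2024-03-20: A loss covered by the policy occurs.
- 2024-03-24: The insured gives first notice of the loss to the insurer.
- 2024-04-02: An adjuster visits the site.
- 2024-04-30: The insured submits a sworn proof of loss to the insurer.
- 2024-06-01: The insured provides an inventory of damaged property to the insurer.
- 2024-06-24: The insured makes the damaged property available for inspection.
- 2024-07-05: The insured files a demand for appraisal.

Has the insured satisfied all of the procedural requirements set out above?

Yes

(1) due by 2024-03-20 + 5 days = 2024-03-25; 2024-03-24 is within that limit.
(2) due by 2024-04-18 + 13 days = 2024-05-01; 2024-04-30 is within that limit.
(3) permitted from 2024-05-06 + 24 days = 2024-05-30 onward; 2024-06-01 is on or after that date.
(4) the permitted window runs from 2024-06-01 + 22 = 2024-06-23 to 2024-06-01 + 31 = 2024-07-02; done 2024-06-24, which is between those dates.
(5) the permitted window runs from 2024-06-24 + 10 = 2024-07-04 to 2024-06-24 + 24 = 2024-07-18; 2024-07-05 falls inside that range.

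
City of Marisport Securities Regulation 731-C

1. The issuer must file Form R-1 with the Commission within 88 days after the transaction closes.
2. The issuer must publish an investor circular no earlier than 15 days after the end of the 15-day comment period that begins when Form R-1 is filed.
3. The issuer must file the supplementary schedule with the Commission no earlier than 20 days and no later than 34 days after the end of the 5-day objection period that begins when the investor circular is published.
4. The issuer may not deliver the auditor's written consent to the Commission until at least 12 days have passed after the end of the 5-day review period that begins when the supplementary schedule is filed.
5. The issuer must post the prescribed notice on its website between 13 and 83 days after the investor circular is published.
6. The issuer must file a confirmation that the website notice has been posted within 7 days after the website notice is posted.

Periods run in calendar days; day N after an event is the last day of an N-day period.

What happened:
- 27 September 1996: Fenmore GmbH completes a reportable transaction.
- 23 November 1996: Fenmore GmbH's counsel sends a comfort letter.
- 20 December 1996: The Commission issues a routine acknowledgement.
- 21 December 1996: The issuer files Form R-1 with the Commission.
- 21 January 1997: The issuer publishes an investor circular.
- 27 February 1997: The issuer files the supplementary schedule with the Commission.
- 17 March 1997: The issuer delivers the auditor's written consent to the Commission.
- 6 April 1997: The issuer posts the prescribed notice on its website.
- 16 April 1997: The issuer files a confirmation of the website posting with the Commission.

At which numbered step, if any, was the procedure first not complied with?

Step 1 — counting 88 days from 27 September 1996 (when the transaction closes) gives a deadline of 24 December 1996; done 21 December 1996 — timely.
Step 2 — must wait 15 days from 5 January 1997 (end of the 15-day comment period, which began when Form R-1 is filed on 21 December 1996), so not before 20 January 1997; 21 January 1997 is on or after that date.
Step 3 — 20 and 34 days from 26 January 1997 (end of the 5-day objection period, which began when the investor circular is published on 21 January 1997) are 15 February 1997 and 1 March 1997 respectively; done 27 February 1997 — within the window.
Step 4 — must wait 12 days from 4 March 1997 (end of the 5-day review period, which began when the supplementary schedule is filed on 27 February 1997), so not before 16 March 1997; done 17 March 1997, after the minimum wait.
Step 5 — 13 and 83 days from 21 January 1997 (when the investor circular is published) are 3 February 1997 and 14 April 1997 respectively; done 6 April 1997, which is between those dates.
Step 6 — counting 7 days from 6 April 1997 (when the website notice is posted) gives a deadline of 13 April 1997; not done until 16 April 1997, 3 days after the deadline.

Step 6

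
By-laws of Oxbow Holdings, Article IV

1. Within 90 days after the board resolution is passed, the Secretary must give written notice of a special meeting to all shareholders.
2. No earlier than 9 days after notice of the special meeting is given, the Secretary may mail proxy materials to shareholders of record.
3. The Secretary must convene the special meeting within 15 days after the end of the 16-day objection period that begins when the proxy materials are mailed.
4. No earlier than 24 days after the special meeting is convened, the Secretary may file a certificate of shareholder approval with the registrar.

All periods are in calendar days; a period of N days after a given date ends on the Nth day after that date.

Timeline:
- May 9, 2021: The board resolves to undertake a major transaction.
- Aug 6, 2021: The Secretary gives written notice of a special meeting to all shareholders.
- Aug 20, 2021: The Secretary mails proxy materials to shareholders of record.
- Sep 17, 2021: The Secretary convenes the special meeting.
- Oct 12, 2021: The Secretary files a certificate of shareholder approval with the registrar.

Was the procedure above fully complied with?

Yes

Step 1 — counting 90 days from May 9, 2021 (when the board resolution is passed) gives a deadline of Aug 7, 2021; done Aug 6, 2021 — timely.
Step 2 — must wait 9 days from Aug 6, 2021 (when notice of the special meeting is given), so not before Aug 15, 2021; done Aug 20, 2021, after the minimum wait.
Step 3 — counting 15 days from Sep 5, 2021 (end of the 16-day objection period, which began when the proxy materials are mailed on Aug 20, 2021) gives a deadline of Sep 20, 2021; done Sep 17, 2021 — timely.
Step 4 — must wait 24 days from Sep 17, 2021 (when the special meeting is convened), so not before Oct 11, 2021; done Oct 12, 2021, after the minimum wait.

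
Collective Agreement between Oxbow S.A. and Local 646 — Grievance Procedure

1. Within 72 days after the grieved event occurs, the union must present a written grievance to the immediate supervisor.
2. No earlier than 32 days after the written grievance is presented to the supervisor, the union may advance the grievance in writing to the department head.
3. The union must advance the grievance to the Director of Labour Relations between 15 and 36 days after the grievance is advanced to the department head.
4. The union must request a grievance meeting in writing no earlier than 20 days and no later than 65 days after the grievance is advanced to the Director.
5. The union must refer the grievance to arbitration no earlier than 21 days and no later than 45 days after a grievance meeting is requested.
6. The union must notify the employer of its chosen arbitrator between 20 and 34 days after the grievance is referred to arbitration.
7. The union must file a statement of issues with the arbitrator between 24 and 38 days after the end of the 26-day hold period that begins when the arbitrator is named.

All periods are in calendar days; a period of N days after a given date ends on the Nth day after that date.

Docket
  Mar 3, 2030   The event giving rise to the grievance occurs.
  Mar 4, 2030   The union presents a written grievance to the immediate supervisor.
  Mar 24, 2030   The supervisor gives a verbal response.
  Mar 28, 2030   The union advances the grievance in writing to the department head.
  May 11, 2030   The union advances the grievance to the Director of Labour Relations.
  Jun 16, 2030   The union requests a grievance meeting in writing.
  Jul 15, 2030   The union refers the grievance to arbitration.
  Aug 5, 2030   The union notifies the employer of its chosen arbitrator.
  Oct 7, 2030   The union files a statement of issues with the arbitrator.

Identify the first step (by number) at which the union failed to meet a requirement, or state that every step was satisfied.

(1) due by Mar 3, 2030 + 72 days = May 14, 2030; Mar 4, 2030 is within that limit.
(2) permitted from Mar 4, 2030 + 32 days = Apr 5, 2030 onward; acted on Mar 28, 2030, 8 days prematurely.
That is the first point of non-compliance.

Step 2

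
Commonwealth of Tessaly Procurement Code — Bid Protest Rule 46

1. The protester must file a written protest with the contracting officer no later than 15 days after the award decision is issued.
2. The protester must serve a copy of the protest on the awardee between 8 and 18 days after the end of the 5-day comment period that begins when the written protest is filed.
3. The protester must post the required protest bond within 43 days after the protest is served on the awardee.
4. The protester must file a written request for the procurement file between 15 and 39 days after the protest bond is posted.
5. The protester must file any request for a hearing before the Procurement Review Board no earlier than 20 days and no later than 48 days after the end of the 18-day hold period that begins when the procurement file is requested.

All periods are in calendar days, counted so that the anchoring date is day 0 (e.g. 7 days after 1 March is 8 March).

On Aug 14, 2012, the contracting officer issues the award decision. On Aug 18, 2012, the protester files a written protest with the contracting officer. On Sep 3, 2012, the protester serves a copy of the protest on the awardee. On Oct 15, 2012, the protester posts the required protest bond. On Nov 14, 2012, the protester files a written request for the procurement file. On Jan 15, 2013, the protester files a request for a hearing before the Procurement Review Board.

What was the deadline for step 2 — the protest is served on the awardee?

Sep 10, 2012

The written protest is filed on Aug 18, 2012; the 5-day comment period therefore ends Aug 23, 2012, and step 2 runs from that date. The window is 8–18 days after Aug 23, 2012; it closes on Sep 10, 2012.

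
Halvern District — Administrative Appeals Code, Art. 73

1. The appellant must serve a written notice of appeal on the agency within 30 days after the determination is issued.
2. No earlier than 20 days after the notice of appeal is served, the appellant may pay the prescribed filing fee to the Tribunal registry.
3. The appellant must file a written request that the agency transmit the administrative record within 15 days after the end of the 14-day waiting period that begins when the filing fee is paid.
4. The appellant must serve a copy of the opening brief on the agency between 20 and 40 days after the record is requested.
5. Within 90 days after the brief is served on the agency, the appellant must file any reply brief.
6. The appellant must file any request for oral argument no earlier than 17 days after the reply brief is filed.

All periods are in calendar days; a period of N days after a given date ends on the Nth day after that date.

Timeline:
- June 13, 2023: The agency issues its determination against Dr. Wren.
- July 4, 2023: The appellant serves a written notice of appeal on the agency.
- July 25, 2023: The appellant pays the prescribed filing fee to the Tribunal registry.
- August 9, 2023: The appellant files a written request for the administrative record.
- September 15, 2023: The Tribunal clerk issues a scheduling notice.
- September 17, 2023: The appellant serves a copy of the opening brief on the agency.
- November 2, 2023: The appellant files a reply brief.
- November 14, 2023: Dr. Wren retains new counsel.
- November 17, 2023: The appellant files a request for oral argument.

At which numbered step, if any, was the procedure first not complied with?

Step 6

Step 1 — counting 30 days from June 13, 2023 (when the determination is issued) gives a deadline of July 13, 2023; July 4, 2023 is within that limit.
Step 2 — must wait 20 days from July 4, 2023 (when the notice of appeal is served), so not before July 24, 2023; done July 25, 2023, after the minimum wait.
Step 3 — counting 15 days from August 8, 2023 (end of the 14-day waiting period, which began when the filing fee is paid on July 25, 2023) gives a deadline of August 23, 2023; August 9, 2023 is within that limit.
Step 4 — 20 and 40 days from August 9, 2023 (when the record is requested) are August 29, 2023 and September 18, 2023 respectively; September 17, 2023 falls inside that range.
Step 5 — counting 90 days from September 17, 2023 (when the brief is served on the agency) gives a deadline of December 16, 2023; completed November 2, 2023, before the deadline.
Step 6 — must wait 17 days from November 2, 2023 (when the reply brief is filed), so not before November 19, 2023; November 17, 2023 is 2 days before the earliest permitted date.
No need to go further; step 6 was not satisfied.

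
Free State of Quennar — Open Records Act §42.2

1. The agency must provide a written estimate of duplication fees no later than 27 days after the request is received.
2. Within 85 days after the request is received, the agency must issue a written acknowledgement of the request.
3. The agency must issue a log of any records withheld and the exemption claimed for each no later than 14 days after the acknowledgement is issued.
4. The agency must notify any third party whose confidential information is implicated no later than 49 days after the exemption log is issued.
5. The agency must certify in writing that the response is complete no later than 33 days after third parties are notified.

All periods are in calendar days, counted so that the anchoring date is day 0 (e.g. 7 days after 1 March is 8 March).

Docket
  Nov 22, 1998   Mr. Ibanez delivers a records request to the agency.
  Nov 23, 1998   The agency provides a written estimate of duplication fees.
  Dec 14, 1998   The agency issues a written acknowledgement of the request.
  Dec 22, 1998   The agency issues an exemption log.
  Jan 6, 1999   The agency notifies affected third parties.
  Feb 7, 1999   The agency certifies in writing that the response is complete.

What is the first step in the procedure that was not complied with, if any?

None — every step was satisfied

Step 1 — counting 27 days from Nov 22, 1998 (when the request is received) gives a deadline of Dec 19, 1998; completed Nov 23, 1998, before the deadline.
Step 2 — counting 85 days from Nov 22, 1998 (when the request is received) gives a deadline of Feb 15, 1999; Dec 14, 1998 is within that limit.
Step 3 — counting 14 days from Dec 14, 1998 (when the acknowledgement is issued) gives a deadline of Dec 28, 1998; done Dec 22, 1998 — timely.
Step 4 — counting 49 days from Dec 22, 1998 (when the exemption log is issued) gives a deadline of Feb 9, 1999; Jan 6, 1999 is within that limit.
Step 5 — counting 33 days from Jan 6, 1999 (when third parties are notified) gives a deadline of Feb 8, 1999; done Feb 7, 1999 — timely.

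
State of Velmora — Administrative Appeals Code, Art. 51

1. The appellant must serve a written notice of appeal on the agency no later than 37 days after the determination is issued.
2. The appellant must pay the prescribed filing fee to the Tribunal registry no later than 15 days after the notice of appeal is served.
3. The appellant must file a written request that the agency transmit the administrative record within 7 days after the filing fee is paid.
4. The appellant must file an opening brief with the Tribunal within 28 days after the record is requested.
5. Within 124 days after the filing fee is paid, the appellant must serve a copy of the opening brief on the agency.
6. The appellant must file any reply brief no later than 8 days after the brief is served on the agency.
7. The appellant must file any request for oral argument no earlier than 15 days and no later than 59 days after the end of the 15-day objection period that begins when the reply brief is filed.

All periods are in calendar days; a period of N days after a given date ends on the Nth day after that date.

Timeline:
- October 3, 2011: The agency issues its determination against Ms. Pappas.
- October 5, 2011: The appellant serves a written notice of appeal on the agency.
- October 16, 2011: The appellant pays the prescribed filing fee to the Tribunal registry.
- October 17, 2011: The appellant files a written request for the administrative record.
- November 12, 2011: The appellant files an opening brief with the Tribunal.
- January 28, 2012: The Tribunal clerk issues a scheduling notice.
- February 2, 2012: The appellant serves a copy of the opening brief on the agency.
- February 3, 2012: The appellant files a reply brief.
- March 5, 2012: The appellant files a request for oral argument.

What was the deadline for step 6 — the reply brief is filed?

Step 6 runs from February 2, 2012, when the brief is served on the agency. 8 days after February 2, 2012 is February 10, 2012.

February 10, 2012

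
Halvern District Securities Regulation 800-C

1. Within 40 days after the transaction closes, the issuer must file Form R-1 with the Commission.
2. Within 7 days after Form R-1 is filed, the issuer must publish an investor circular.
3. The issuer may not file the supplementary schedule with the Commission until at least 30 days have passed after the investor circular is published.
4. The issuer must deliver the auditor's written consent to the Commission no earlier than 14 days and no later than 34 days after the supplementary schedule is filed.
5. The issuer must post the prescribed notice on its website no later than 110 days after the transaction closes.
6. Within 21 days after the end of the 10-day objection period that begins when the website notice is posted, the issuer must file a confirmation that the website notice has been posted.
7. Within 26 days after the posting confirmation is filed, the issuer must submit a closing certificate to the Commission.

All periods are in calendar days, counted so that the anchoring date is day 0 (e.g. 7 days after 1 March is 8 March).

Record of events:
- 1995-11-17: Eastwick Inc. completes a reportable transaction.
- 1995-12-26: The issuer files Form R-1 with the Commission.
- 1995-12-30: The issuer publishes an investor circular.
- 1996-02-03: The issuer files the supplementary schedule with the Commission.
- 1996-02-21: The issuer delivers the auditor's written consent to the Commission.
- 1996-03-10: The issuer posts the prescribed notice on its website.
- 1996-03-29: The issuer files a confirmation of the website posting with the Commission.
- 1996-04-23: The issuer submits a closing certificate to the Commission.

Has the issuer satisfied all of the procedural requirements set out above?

No

Step 1: 40 days after 1995-11-17 (when the transaction closes) is 1995-12-27; done 1995-12-26 — timely.
Step 2: 7 days after 1995-12-26 (when Form R-1 is filed) is 1996-01-02; completed 1995-12-30, before the deadline.
Step 3: the earliest permitted date is 30 days after 1995-12-30 (when the investor circular is published), i.e. 1996-01-29; done 1996-02-03 — permitted.
Step 4: the window is 14–34 days after 1996-02-03 (when the supplementary schedule is filed), so 1996-02-17 through 1996-03-08; 1996-02-21 falls inside that range.
Step 5: 110 days after 1995-11-17 (when the transaction closes) is 1996-03-06; 1996-03-10 misses that deadline by 4 days.
That is the first point of non-compliance.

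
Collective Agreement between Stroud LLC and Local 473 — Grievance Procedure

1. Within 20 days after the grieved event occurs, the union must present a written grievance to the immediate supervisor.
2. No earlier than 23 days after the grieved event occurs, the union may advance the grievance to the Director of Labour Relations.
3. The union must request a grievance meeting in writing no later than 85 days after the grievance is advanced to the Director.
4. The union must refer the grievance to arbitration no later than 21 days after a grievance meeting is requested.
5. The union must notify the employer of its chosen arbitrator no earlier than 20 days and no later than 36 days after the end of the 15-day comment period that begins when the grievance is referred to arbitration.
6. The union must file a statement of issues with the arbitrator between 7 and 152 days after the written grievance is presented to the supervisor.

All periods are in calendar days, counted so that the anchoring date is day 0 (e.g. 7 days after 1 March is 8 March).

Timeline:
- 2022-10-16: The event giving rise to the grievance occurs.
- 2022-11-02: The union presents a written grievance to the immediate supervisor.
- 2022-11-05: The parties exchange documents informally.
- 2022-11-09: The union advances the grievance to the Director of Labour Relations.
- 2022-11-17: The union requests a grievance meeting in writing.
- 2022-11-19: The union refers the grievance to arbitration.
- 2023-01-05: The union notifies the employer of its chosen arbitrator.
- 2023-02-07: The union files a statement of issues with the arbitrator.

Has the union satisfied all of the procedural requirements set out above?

Yes

(1) due by 2022-10-16 + 20 days = 2022-11-05; completed 2022-11-02, before the deadline.
(2) permitted from 2022-10-16 + 23 days = 2022-11-08 onward; 2022-11-09 is on or after that date.
(3) due by 2022-11-09 + 85 days = 2023-02-02; completed 2022-11-17, before the deadline.
(4) due by 2022-11-17 + 21 days = 2022-12-08; done 2022-11-19 — timely.
(5) the permitted window runs from 2022-12-04 + 20 = 2022-12-24 to 2022-12-04 + 36 = 2023-01-09; done 2023-01-05, which is between those dates.
(6) the permitted window runs from 2022-11-02 + 7 = 2022-11-09 to 2022-11-02 + 152 = 2023-04-03; done 2023-02-07, which is between those dates.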